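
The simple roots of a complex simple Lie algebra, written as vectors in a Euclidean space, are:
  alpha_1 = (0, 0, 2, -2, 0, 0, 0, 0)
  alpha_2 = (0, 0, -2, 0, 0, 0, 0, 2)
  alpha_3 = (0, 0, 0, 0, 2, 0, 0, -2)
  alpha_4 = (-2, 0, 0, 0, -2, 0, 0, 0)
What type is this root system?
A_4 (sl(5))

Compute the Cartan integers a_ij = 2(alpha_i, alpha_j)/(alpha_j, alpha_j); the resulting 4x4 Cartan matrix is
[[2, -1, 0, 0], [-1, 2, -1, 0], [0, -1, 2, -1], [0, 0, -1, 2]].
All simple roots have the same length, so the diagram is simply laced. The associated Dynkin diagram is a chain of 4 nodes with single edges (A_4), so the type is A_4 (the algebra sl(5)).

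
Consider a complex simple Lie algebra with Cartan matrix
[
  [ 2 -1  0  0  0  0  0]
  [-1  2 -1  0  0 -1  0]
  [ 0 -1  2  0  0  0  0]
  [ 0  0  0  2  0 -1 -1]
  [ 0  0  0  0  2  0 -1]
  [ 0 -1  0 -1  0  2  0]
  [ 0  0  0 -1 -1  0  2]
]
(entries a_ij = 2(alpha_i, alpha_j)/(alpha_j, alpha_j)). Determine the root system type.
The matrix has rank 7 with 2's on the diagonal. Reading the off-diagonal entries as Dynkin edges (a single edge where a_ij = a_ji = -1; a double or triple edge where a_ij * a_ji = 2 or 3), the diagram is a chain of 5 nodes with a fork of two nodes at one end (D_7). One simple-root ordering that puts it in standard form is (alpha_5, alpha_7, alpha_4, alpha_6, alpha_2, alpha_3, alpha_1). So the algebra is type D_7, i.e. so(14).

D_7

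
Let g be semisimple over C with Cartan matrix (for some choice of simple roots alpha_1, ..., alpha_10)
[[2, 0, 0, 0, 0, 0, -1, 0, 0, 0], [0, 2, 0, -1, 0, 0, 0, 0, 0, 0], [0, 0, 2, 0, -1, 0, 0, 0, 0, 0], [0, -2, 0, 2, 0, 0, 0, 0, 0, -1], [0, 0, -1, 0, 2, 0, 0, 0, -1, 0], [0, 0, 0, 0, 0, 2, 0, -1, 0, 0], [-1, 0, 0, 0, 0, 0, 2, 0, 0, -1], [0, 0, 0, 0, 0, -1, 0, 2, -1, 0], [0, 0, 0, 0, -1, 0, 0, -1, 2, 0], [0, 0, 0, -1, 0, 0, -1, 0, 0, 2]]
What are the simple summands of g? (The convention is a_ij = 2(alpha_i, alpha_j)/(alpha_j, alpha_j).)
type A_5 + type B_5

The diagram associated to this matrix has two connected components: the simple roots {alpha_3, alpha_5, alpha_6, alpha_8, alpha_9} form a chain of 5 nodes with single edges (A_5), and {alpha_1, alpha_2, alpha_4, alpha_7, alpha_10} form a chain of 5 nodes with a double edge at one end; the terminal node there is the unique short simple root (B_5). A semisimple Lie algebra decomposes uniquely as the direct sum of simple ideals, one per connected component of its Dynkin diagram, so g ≅ A_5 ⊕ B_5 (dimension 35 + 55 = 90).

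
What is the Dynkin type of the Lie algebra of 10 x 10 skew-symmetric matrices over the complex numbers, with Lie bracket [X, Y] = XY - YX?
type D_5

This is so(10) with 10 even, which has dimension 10(10-1)/2 = 45 and rank 10/2 = 5. In the classification of classical Lie algebras, the orthogonal algebra so(2n) in an even number of variables has type D_n; here n = 5, so the Dynkin diagram is a chain of 3 nodes with a fork of two nodes at one end (D_5). Hence the type is D_5.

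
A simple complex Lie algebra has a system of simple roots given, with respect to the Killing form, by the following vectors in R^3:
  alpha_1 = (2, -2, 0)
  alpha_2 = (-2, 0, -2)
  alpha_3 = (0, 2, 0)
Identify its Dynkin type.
Compute the Cartan integers a_ij = 2(alpha_i, alpha_j)/(alpha_j, alpha_j); the resulting 3x3 Cartan matrix is
[[2, -1, -2], [-1, 2, 0], [-1, 0, 2]].
The roots have two lengths (squared-length ratio 2:1); the short ones are alpha_{3}. The associated Dynkin diagram is a chain of 3 nodes with a double edge at one end; the terminal node there is the unique short simple root (B_3), so the type is B_3 (the algebra so(7)).

B_3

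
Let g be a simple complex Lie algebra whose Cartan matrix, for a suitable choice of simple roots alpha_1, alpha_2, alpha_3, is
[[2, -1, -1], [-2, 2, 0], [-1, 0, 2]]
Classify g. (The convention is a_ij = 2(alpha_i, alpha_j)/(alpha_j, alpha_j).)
C_3 (sp(6))

The matrix has rank 3 with 2's on the diagonal. Reading the off-diagonal entries as Dynkin edges (a single edge where a_ij = a_ji = -1; a double or triple edge where a_ij * a_ji = 2 or 3), the diagram is a chain of 3 nodes with a double edge at one end; the terminal node there is the unique long simple root (C_3). One simple-root ordering that puts it in standard form is (alpha_3, alpha_1, alpha_2). So the algebra is type C_3, i.e. sp(6).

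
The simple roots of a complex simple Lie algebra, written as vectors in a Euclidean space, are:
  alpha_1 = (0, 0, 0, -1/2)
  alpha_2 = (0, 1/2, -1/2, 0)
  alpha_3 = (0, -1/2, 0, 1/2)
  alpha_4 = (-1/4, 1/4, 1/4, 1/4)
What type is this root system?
Compute the Cartan integers a_ij = 2(alpha_i, alpha_j)/(alpha_j, alpha_j); the resulting 4x4 Cartan matrix is
[[2, 0, -1, -1], [0, 2, -1, 0], [-2, -1, 2, 0], [-1, 0, 0, 2]].
The roots have two lengths (squared-length ratio 2:1); the short ones are alpha_{1,4}. The associated Dynkin diagram is a chain of 4 nodes with a double edge between the middle two (F_4), so the type is F_4.

F4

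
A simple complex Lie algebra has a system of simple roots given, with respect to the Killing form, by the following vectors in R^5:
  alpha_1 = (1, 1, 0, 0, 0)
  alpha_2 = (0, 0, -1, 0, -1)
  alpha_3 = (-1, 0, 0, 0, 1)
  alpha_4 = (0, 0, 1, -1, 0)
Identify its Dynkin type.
Compute the Cartan integers a_ij = 2(alpha_i, alpha_j)/(alpha_j, alpha_j); the resulting 4x4 Cartan matrix is
[[2, 0, -1, 0], [0, 2, -1, -1], [-1, -1, 2, 0], [0, -1, 0, 2]].
All simple roots have the same length, so the diagram is simply laced. The associated Dynkin diagram is a chain of 4 nodes with single edges (A_4), so the type is A_4 (the algebra sl(5)).

A_4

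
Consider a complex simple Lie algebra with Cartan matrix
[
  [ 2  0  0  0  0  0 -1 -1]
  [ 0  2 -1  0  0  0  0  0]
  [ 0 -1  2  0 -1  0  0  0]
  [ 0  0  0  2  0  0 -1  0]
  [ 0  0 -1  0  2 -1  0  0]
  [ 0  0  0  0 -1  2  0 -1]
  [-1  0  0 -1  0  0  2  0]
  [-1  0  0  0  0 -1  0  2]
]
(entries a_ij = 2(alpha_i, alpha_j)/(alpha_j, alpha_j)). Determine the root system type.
The matrix has rank 8 with 2's on the diagonal. Reading the off-diagonal entries as Dynkin edges (a single edge where a_ij = a_ji = -1; a double or triple edge where a_ij * a_ji = 2 or 3), the diagram is a chain of 8 nodes with single edges (A_8). One simple-root ordering that puts it in standard form is (alpha_4, alpha_7, alpha_1, alpha_8, alpha_6, alpha_5, alpha_3, alpha_2). So the algebra is type A_8, i.e. sl(9).

type A_8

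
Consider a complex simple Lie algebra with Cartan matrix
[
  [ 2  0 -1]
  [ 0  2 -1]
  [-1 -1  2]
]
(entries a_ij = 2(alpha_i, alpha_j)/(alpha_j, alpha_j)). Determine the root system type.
A3

The matrix has rank 3 with 2's on the diagonal. Reading the off-diagonal entries as Dynkin edges (a single edge where a_ij = a_ji = -1; a double or triple edge where a_ij * a_ji = 2 or 3), the diagram is a chain of 3 nodes with single edges (A_3). One simple-root ordering that puts it in standard form is (alpha_2, alpha_3, alpha_1). So the algebra is type A_3, i.e. sl(4).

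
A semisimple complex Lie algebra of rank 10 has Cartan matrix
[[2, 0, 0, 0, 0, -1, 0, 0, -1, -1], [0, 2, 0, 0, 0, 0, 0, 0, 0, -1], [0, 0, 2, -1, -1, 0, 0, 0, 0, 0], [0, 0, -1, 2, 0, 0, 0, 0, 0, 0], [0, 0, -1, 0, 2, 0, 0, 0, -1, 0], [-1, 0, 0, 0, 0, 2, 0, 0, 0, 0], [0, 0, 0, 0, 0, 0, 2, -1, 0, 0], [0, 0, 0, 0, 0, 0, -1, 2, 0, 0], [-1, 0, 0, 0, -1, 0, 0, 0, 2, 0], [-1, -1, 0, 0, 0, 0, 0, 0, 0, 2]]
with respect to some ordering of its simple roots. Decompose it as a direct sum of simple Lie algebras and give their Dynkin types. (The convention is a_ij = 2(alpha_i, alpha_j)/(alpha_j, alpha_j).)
The diagram associated to this matrix has two connected components: the simple roots {alpha_7, alpha_8} form a chain of 2 nodes with single edges (A_2), and {alpha_1, alpha_2, alpha_3, alpha_4, alpha_5, alpha_6, alpha_9, alpha_10} form a chain of 7 nodes with one extra node attached to the third node from one end (E_8). A semisimple Lie algebra decomposes uniquely as the direct sum of simple ideals, one per connected component of its Dynkin diagram, so g ≅ A_2 ⊕ E_8 (dimension 8 + 248 = 256).

A_2 (sl(3)) ⊕ E_8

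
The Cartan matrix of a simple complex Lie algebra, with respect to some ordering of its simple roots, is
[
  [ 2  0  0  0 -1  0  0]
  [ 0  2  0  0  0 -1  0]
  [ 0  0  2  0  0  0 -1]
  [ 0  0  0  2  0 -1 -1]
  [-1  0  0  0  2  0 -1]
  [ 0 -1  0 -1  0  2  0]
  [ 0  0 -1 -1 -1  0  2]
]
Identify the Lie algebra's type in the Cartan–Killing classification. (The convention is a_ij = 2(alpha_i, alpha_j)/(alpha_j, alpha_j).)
type E_7

The matrix has rank 7 with 2's on the diagonal. Reading the off-diagonal entries as Dynkin edges (a single edge where a_ij = a_ji = -1; a double or triple edge where a_ij * a_ji = 2 or 3), the diagram is a chain of 6 nodes with one extra node attached to the third node from one end (E_7). One simple-root ordering that puts it in standard form is (alpha_1, alpha_3, alpha_5, alpha_7, alpha_4, alpha_6, alpha_2). So the algebra is type E_7.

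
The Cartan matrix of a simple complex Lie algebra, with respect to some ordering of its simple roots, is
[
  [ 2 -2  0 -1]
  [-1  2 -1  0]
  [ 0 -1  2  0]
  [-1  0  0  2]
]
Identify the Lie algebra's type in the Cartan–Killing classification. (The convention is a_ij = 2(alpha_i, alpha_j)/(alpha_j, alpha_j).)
The matrix has rank 4 with 2's on the diagonal. Reading the off-diagonal entries as Dynkin edges (a single edge where a_ij = a_ji = -1; a double or triple edge where a_ij * a_ji = 2 or 3), the diagram is a chain of 4 nodes with a double edge between the middle two (F_4). One simple-root ordering that puts it in standard form is (alpha_4, alpha_1, alpha_2, alpha_3). So the algebra is type F_4.

type F_4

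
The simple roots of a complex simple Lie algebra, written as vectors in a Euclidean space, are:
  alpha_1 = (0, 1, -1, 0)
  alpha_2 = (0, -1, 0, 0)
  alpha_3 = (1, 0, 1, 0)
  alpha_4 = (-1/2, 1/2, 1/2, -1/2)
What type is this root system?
type F_4

Compute the Cartan integers a_ij = 2(alpha_i, alpha_j)/(alpha_j, alpha_j); the resulting 4x4 Cartan matrix is
[[2, -2, -1, 0], [-1, 2, 0, -1], [-1, 0, 2, 0], [0, -1, 0, 2]].
The roots have two lengths (squared-length ratio 2:1); the short ones are alpha_{2,4}. The associated Dynkin diagram is a chain of 4 nodes with a double edge between the middle two (F_4), so the type is F_4.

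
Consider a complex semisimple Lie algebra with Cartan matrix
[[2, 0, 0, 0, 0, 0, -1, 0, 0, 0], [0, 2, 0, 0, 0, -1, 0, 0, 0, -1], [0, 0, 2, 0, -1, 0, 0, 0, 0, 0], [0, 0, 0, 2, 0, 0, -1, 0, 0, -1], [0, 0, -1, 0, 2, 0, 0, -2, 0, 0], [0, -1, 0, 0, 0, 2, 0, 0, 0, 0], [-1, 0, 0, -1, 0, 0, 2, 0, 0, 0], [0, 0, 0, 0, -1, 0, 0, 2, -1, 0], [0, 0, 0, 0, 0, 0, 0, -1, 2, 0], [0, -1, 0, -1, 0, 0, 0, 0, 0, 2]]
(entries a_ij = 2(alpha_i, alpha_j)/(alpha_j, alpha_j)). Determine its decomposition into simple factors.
The diagram associated to this matrix has two connected components: the simple roots {alpha_1, alpha_2, alpha_4, alpha_6, alpha_7, alpha_10} form a chain of 6 nodes with single edges (A_6), and {alpha_3, alpha_5, alpha_8, alpha_9} form a chain of 4 nodes with a double edge between the middle two (F_4). A semisimple Lie algebra decomposes uniquely as the direct sum of simple ideals, one per connected component of its Dynkin diagram, so g ≅ A_6 ⊕ F_4 (dimension 48 + 52 = 100).

A_6 + F_4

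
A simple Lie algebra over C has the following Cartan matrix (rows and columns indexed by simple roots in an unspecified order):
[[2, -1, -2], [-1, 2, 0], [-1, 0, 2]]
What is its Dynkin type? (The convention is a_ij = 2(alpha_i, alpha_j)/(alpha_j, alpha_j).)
type B_3

The matrix has rank 3 with 2's on the diagonal. Reading the off-diagonal entries as Dynkin edges (a single edge where a_ij = a_ji = -1; a double or triple edge where a_ij * a_ji = 2 or 3), the diagram is a chain of 3 nodes with a double edge at one end; the terminal node there is the unique short simple root (B_3). One simple-root ordering that puts it in standard form is (alpha_2, alpha_1, alpha_3). So the algebra is type B_3, i.e. so(7).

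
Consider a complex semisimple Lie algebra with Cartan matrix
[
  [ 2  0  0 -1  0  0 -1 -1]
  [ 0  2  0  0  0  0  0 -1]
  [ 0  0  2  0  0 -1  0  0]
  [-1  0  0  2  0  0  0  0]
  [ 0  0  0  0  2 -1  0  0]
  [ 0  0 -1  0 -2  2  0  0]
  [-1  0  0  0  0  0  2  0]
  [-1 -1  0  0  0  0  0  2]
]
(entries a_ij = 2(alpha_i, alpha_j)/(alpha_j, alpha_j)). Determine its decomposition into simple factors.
The diagram associated to this matrix has two connected components: the simple roots {alpha_3, alpha_5, alpha_6} form a chain of 3 nodes with a double edge at one end; the terminal node there is the unique short simple root (B_3), and {alpha_1, alpha_2, alpha_4, alpha_7, alpha_8} form a chain of 3 nodes with a fork of two nodes at one end (D_5). A semisimple Lie algebra decomposes uniquely as the direct sum of simple ideals, one per connected component of its Dynkin diagram, so g ≅ B_3 ⊕ D_5 (dimension 21 + 45 = 66).

B_3 + D_5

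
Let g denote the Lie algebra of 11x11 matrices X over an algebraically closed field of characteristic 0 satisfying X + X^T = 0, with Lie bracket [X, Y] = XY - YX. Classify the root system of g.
B5

This is so(11) with 11 odd, which has dimension 11(11-1)/2 = 55 and rank (11-1)/2 = 5. In the classification of classical Lie algebras, the orthogonal algebra so(2n+1) in an odd number of variables has type B_n; here n = 5, so the Dynkin diagram is a chain of 5 nodes with a double edge at one end; the terminal node there is the unique short simple root (B_5). Hence the type is B_5.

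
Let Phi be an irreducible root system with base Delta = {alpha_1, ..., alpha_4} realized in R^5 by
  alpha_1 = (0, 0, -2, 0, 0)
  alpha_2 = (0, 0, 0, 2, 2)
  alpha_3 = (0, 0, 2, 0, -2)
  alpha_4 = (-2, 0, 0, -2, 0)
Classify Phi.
B_4

Compute the Cartan integers a_ij = 2(alpha_i, alpha_j)/(alpha_j, alpha_j); the resulting 4x4 Cartan matrix is
[[2, 0, -1, 0], [0, 2, -1, -1], [-2, -1, 2, 0], [0, -1, 0, 2]].
The roots have two lengths (squared-length ratio 2:1); the short ones are alpha_{1}. The associated Dynkin diagram is a chain of 4 nodes with a double edge at one end; the terminal node there is the unique short simple root (B_4), so the type is B_4 (the algebra so(9)).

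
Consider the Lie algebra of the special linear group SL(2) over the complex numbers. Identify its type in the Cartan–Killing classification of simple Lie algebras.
A_1

This is sl(2), which has dimension 2^2 - 1 = 3 and rank 2 - 1 = 1 (a Cartan subalgebra is the diagonal traceless matrices). In the classification of classical Lie algebras, the special linear algebra sl(n+1) has type A_n; here n = 1, so the Dynkin diagram is a chain of 1 nodes with single edges (A_1). Hence the type is A_1.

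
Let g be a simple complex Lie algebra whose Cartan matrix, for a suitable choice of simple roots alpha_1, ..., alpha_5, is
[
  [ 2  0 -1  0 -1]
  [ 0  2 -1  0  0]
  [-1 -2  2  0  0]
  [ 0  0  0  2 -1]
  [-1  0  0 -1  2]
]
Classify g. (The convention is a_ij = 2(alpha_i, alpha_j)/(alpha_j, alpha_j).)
The matrix has rank 5 with 2's on the diagonal. Reading the off-diagonal entries as Dynkin edges (a single edge where a_ij = a_ji = -1; a double or triple edge where a_ij * a_ji = 2 or 3), the diagram is a chain of 5 nodes with a double edge at one end; the terminal node there is the unique short simple root (B_5). One simple-root ordering that puts it in standard form is (alpha_4, alpha_5, alpha_1, alpha_3, alpha_2). So the algebra is type B_5, i.e. so(11).

B_5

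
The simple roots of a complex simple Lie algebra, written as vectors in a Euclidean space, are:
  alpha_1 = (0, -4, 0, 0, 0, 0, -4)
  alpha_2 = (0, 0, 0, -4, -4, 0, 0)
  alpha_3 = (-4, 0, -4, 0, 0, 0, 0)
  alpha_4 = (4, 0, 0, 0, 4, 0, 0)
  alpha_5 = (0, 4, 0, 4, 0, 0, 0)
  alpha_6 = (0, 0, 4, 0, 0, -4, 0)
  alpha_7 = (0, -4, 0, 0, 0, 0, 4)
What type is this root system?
D7

Compute the Cartan integers a_ij = 2(alpha_i, alpha_j)/(alpha_j, alpha_j); the resulting 7x7 Cartan matrix is
[[2, 0, 0, 0, -1, 0, 0], [0, 2, 0, -1, -1, 0, 0], [0, 0, 2, -1, 0, -1, 0], [0, -1, -1, 2, 0, 0, 0], [-1, -1, 0, 0, 2, 0, -1], [0, 0, -1, 0, 0, 2, 0], [0, 0, 0, 0, -1, 0, 2]].
All simple roots have the same length, so the diagram is simply laced. The associated Dynkin diagram is a chain of 5 nodes with a fork of two nodes at one end (D_7), so the type is D_7 (the algebra so(14)).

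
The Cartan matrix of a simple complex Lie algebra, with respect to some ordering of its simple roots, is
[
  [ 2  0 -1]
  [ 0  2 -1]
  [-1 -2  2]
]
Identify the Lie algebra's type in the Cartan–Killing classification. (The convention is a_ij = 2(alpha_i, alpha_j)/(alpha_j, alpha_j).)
The matrix has rank 3 with 2's on the diagonal. Reading the off-diagonal entries as Dynkin edges (a single edge where a_ij = a_ji = -1; a double or triple edge where a_ij * a_ji = 2 or 3), the diagram is a chain of 3 nodes with a double edge at one end; the terminal node there is the unique short simple root (B_3). One simple-root ordering that puts it in standard form is (alpha_1, alpha_3, alpha_2). So the algebra is type B_3, i.e. so(7).

B3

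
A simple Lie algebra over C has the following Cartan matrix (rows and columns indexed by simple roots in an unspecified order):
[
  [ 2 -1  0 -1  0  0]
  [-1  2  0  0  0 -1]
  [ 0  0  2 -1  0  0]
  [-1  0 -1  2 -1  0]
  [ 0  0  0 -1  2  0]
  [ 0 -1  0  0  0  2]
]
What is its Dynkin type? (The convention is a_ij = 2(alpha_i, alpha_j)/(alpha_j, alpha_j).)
The matrix has rank 6 with 2's on the diagonal. Reading the off-diagonal entries as Dynkin edges (a single edge where a_ij = a_ji = -1; a double or triple edge where a_ij * a_ji = 2 or 3), the diagram is a chain of 4 nodes with a fork of two nodes at one end (D_6). One simple-root ordering that puts it in standard form is (alpha_6, alpha_2, alpha_1, alpha_4, alpha_3, alpha_5). So the algebra is type D_6, i.e. so(12).

D_6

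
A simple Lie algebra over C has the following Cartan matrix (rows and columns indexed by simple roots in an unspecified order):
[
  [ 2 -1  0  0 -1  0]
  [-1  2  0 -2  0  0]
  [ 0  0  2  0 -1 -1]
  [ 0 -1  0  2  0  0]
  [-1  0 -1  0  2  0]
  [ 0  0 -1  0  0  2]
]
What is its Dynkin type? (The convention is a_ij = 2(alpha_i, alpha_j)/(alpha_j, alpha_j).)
The matrix has rank 6 with 2's on the diagonal. Reading the off-diagonal entries as Dynkin edges (a single edge where a_ij = a_ji = -1; a double or triple edge where a_ij * a_ji = 2 or 3), the diagram is a chain of 6 nodes with a double edge at one end; the terminal node there is the unique short simple root (B_6). One simple-root ordering that puts it in standard form is (alpha_6, alpha_3, alpha_5, alpha_1, alpha_2, alpha_4). So the algebra is type B_6, i.e. so(13).

B6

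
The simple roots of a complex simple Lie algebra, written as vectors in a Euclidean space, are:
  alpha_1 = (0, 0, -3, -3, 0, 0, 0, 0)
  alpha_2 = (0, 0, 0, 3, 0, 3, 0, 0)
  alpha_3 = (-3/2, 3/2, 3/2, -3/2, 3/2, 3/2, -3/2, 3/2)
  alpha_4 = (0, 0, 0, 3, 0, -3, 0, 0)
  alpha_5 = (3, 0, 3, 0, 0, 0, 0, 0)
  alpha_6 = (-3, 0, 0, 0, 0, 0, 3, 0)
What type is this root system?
type E_6

Compute the Cartan integers a_ij = 2(alpha_i, alpha_j)/(alpha_j, alpha_j); the resulting 6x6 Cartan matrix is
[[2, -1, 0, -1, -1, 0], [-1, 2, 0, 0, 0, 0], [0, 0, 2, -1, 0, 0], [-1, 0, -1, 2, 0, 0], [-1, 0, 0, 0, 2, -1], [0, 0, 0, 0, -1, 2]].
All simple roots have the same length, so the diagram is simply laced. The associated Dynkin diagram is a chain of 5 nodes with one extra node attached to the third node from one end (E_6), so the type is E_6.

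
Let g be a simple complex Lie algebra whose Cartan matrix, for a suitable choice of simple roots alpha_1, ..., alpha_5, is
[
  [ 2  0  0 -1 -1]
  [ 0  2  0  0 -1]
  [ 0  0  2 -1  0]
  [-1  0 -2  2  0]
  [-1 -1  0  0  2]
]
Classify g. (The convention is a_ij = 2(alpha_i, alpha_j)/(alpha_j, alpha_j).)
The matrix has rank 5 with 2's on the diagonal. Reading the off-diagonal entries as Dynkin edges (a single edge where a_ij = a_ji = -1; a double or triple edge where a_ij * a_ji = 2 or 3), the diagram is a chain of 5 nodes with a double edge at one end; the terminal node there is the unique short simple root (B_5). One simple-root ordering that puts it in standard form is (alpha_2, alpha_5, alpha_1, alpha_4, alpha_3). So the algebra is type B_5, i.e. so(11).

B5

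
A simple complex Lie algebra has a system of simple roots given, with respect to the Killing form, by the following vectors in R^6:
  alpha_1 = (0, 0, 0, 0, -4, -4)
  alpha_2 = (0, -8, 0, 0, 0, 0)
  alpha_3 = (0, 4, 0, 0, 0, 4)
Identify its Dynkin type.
C3

Compute the Cartan integers a_ij = 2(alpha_i, alpha_j)/(alpha_j, alpha_j); the resulting 3x3 Cartan matrix is
[[2, 0, -1], [0, 2, -2], [-1, -1, 2]].
The roots have two lengths (squared-length ratio 2:1); the short ones are alpha_{1,3}. The associated Dynkin diagram is a chain of 3 nodes with a double edge at one end; the terminal node there is the unique long simple root (C_3), so the type is C_3 (the algebra sp(6)).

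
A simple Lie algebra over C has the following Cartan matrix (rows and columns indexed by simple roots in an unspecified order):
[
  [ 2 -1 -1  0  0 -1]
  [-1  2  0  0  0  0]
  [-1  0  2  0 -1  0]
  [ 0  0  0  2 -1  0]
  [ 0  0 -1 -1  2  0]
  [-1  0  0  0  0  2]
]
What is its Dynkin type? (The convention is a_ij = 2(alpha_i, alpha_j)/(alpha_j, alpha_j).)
The matrix has rank 6 with 2's on the diagonal. Reading the off-diagonal entries as Dynkin edges (a single edge where a_ij = a_ji = -1; a double or triple edge where a_ij * a_ji = 2 or 3), the diagram is a chain of 4 nodes with a fork of two nodes at one end (D_6). One simple-root ordering that puts it in standard form is (alpha_4, alpha_5, alpha_3, alpha_1, alpha_6, alpha_2). So the algebra is type D_6, i.e. so(12).

D_6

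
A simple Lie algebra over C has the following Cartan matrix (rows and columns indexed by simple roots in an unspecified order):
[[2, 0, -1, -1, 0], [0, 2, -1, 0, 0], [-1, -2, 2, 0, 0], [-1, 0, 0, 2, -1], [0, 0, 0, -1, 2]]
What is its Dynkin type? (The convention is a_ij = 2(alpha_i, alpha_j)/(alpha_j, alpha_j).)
B_5

The matrix has rank 5 with 2's on the diagonal. Reading the off-diagonal entries as Dynkin edges (a single edge where a_ij = a_ji = -1; a double or triple edge where a_ij * a_ji = 2 or 3), the diagram is a chain of 5 nodes with a double edge at one end; the terminal node there is the unique short simple root (B_5). One simple-root ordering that puts it in standard form is (alpha_5, alpha_4, alpha_1, alpha_3, alpha_2). So the algebra is type B_5, i.e. so(11).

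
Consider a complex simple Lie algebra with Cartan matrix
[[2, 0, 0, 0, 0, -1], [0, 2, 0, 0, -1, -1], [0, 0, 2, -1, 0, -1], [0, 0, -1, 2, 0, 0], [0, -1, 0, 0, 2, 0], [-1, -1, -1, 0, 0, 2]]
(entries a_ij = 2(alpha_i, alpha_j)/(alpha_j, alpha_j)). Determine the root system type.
The matrix has rank 6 with 2's on the diagonal. Reading the off-diagonal entries as Dynkin edges (a single edge where a_ij = a_ji = -1; a double or triple edge where a_ij * a_ji = 2 or 3), the diagram is a chain of 5 nodes with one extra node attached to the third node from one end (E_6). One simple-root ordering that puts it in standard form is (alpha_5, alpha_1, alpha_2, alpha_6, alpha_3, alpha_4). So the algebra is type E_6.

E_6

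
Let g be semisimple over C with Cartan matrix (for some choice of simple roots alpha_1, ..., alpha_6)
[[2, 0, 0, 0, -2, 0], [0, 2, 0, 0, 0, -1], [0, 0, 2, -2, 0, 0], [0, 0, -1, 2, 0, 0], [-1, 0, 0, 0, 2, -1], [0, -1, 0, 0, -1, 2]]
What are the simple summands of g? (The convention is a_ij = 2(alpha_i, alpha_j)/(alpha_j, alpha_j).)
The diagram associated to this matrix has two connected components: the simple roots {alpha_3, alpha_4} form a chain of 2 nodes with a double edge at one end; the terminal node there is the unique short simple root (B_2), and {alpha_1, alpha_2, alpha_5, alpha_6} form a chain of 4 nodes with a double edge at one end; the terminal node there is the unique long simple root (C_4). A semisimple Lie algebra decomposes uniquely as the direct sum of simple ideals, one per connected component of its Dynkin diagram, so g ≅ B_2 ⊕ C_4 (dimension 10 + 36 = 46).

B_2 + C_4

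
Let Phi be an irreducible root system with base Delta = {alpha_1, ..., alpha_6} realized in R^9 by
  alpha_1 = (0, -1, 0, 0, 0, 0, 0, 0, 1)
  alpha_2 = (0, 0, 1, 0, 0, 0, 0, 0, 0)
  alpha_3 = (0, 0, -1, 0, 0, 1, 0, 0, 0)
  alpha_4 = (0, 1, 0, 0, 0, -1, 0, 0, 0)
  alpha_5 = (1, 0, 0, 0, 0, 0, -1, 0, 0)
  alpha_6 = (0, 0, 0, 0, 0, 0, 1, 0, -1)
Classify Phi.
type B_6

Compute the Cartan integers a_ij = 2(alpha_i, alpha_j)/(alpha_j, alpha_j); the resulting 6x6 Cartan matrix is
[[2, 0, 0, -1, 0, -1], [0, 2, -1, 0, 0, 0], [0, -2, 2, -1, 0, 0], [-1, 0, -1, 2, 0, 0], [0, 0, 0, 0, 2, -1], [-1, 0, 0, 0, -1, 2]].
The roots have two lengths (squared-length ratio 2:1); the short ones are alpha_{2}. The associated Dynkin diagram is a chain of 6 nodes with a double edge at one end; the terminal node there is the unique short simple root (B_6), so the type is B_6 (the algebra so(13)).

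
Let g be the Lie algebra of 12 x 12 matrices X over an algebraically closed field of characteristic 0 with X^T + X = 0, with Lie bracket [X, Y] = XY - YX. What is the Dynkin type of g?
D_6

This is so(12) with 12 even, which has dimension 12(12-1)/2 = 66 and rank 12/2 = 6. In the classification of classical Lie algebras, the orthogonal algebra so(2n) in an even number of variables has type D_n; here n = 6, so the Dynkin diagram is a chain of 4 nodes with a fork of two nodes at one end (D_6). Hence the type is D_6.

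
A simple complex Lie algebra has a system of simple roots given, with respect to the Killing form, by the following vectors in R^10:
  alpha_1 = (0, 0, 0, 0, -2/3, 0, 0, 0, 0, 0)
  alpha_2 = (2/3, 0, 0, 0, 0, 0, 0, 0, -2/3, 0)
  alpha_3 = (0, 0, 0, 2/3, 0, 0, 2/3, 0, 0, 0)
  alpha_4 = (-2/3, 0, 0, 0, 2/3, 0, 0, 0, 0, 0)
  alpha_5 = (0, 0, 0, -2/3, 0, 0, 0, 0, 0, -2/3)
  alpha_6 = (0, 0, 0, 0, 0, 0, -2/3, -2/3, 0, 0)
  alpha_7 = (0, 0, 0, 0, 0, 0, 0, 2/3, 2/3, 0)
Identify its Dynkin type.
B7

Compute the Cartan integers a_ij = 2(alpha_i, alpha_j)/(alpha_j, alpha_j); the resulting 7x7 Cartan matrix is
[[2, 0, 0, -1, 0, 0, 0], [0, 2, 0, -1, 0, 0, -1], [0, 0, 2, 0, -1, -1, 0], [-2, -1, 0, 2, 0, 0, 0], [0, 0, -1, 0, 2, 0, 0], [0, 0, -1, 0, 0, 2, -1], [0, -1, 0, 0, 0, -1, 2]].
The roots have two lengths (squared-length ratio 2:1); the short ones are alpha_{1}. The associated Dynkin diagram is a chain of 7 nodes with a double edge at one end; the terminal node there is the unique short simple root (B_7), so the type is B_7 (the algebra so(15)).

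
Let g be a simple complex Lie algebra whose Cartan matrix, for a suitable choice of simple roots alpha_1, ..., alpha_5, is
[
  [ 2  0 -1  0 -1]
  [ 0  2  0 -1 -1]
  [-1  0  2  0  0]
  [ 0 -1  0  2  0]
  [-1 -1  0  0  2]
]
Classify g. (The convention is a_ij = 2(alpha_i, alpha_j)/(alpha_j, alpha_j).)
A5

The matrix has rank 5 with 2's on the diagonal. Reading the off-diagonal entries as Dynkin edges (a single edge where a_ij = a_ji = -1; a double or triple edge where a_ij * a_ji = 2 or 3), the diagram is a chain of 5 nodes with single edges (A_5). One simple-root ordering that puts it in standard form is (alpha_4, alpha_2, alpha_5, alpha_1, alpha_3). So the algebra is type A_5, i.e. sl(6).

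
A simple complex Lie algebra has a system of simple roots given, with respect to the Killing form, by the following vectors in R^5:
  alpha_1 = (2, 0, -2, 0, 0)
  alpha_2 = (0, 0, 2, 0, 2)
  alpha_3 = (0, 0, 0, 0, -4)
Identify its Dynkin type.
C_3

Compute the Cartan integers a_ij = 2(alpha_i, alpha_j)/(alpha_j, alpha_j); the resulting 3x3 Cartan matrix is
[[2, -1, 0], [-1, 2, -1], [0, -2, 2]].
The roots have two lengths (squared-length ratio 2:1); the short ones are alpha_{1,2}. The associated Dynkin diagram is a chain of 3 nodes with a double edge at one end; the terminal node there is the unique long simple root (C_3), so the type is C_3 (the algebra sp(6)).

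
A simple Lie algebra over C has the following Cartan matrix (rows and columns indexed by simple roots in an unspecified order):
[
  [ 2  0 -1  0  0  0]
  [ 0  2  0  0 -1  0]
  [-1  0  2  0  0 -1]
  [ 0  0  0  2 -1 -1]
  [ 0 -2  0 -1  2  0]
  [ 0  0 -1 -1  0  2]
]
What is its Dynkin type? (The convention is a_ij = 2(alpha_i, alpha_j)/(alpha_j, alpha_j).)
The matrix has rank 6 with 2's on the diagonal. Reading the off-diagonal entries as Dynkin edges (a single edge where a_ij = a_ji = -1; a double or triple edge where a_ij * a_ji = 2 or 3), the diagram is a chain of 6 nodes with a double edge at one end; the terminal node there is the unique short simple root (B_6). One simple-root ordering that puts it in standard form is (alpha_1, alpha_3, alpha_6, alpha_4, alpha_5, alpha_2). So the algebra is type B_6, i.e. so(13).

B6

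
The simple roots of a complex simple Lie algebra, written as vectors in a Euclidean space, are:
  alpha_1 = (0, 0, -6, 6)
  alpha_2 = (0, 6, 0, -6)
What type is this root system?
type A_2

Compute the Cartan integers a_ij = 2(alpha_i, alpha_j)/(alpha_j, alpha_j); the resulting 2x2 Cartan matrix is
[[2, -1], [-1, 2]].
All simple roots have the same length, so the diagram is simply laced. The associated Dynkin diagram is a chain of 2 nodes with single edges (A_2), so the type is A_2 (the algebra sl(3)).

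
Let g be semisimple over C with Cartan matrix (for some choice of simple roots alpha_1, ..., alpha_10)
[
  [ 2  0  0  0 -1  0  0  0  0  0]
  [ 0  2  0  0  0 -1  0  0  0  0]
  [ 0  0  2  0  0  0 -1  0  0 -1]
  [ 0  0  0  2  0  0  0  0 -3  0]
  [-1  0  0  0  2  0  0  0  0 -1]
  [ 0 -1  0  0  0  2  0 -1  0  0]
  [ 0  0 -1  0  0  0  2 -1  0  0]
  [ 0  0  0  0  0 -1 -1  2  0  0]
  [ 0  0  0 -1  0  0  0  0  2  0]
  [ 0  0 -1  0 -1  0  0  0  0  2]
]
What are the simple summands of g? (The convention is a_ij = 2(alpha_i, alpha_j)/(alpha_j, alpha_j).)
A8 ⊕ G2

The diagram associated to this matrix has two connected components: the simple roots {alpha_1, alpha_2, alpha_3, alpha_5, alpha_6, alpha_7, alpha_8, alpha_10} form a chain of 8 nodes with single edges (A_8), and {alpha_4, alpha_9} form two nodes joined by a triple edge (G_2). A semisimple Lie algebra decomposes uniquely as the direct sum of simple ideals, one per connected component of its Dynkin diagram, so g ≅ A_8 ⊕ G_2 (dimension 80 + 14 = 94).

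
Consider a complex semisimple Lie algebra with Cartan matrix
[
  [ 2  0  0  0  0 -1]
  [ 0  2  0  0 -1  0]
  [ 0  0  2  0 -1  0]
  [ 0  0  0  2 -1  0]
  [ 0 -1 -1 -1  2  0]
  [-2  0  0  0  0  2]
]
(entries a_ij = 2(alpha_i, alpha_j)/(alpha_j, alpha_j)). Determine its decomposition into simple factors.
The diagram associated to this matrix has two connected components: the simple roots {alpha_1, alpha_6} form a chain of 2 nodes with a double edge at one end; the terminal node there is the unique short simple root (B_2), and {alpha_2, alpha_3, alpha_4, alpha_5} form a chain of 2 nodes with a fork of two nodes at one end (D_4). A semisimple Lie algebra decomposes uniquely as the direct sum of simple ideals, one per connected component of its Dynkin diagram, so g ≅ B_2 ⊕ D_4 (dimension 10 + 28 = 38).

B_2 ⊕ D_4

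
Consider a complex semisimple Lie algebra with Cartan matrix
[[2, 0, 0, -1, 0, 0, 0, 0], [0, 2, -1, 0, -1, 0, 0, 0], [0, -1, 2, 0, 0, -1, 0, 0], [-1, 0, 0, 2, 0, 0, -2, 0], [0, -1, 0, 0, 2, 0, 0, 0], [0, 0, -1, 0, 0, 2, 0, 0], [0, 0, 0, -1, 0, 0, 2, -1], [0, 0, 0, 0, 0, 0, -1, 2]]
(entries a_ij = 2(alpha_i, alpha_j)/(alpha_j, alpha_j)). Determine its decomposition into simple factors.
A4 ⊕ F4

The diagram associated to this matrix has two connected components: the simple roots {alpha_2, alpha_3, alpha_5, alpha_6} form a chain of 4 nodes with single edges (A_4), and {alpha_1, alpha_4, alpha_7, alpha_8} form a chain of 4 nodes with a double edge between the middle two (F_4). A semisimple Lie algebra decomposes uniquely as the direct sum of simple ideals, one per connected component of its Dynkin diagram, so g ≅ A_4 ⊕ F_4 (dimension 24 + 52 = 76).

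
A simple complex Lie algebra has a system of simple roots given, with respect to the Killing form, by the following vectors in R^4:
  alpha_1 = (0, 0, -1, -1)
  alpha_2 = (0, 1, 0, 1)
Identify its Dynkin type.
Compute the Cartan integers a_ij = 2(alpha_i, alpha_j)/(alpha_j, alpha_j); the resulting 2x2 Cartan matrix is
[[2, -1], [-1, 2]].
All simple roots have the same length, so the diagram is simply laced. The associated Dynkin diagram is a chain of 2 nodes with single edges (A_2), so the type is A_2 (the algebra sl(3)).

type A_2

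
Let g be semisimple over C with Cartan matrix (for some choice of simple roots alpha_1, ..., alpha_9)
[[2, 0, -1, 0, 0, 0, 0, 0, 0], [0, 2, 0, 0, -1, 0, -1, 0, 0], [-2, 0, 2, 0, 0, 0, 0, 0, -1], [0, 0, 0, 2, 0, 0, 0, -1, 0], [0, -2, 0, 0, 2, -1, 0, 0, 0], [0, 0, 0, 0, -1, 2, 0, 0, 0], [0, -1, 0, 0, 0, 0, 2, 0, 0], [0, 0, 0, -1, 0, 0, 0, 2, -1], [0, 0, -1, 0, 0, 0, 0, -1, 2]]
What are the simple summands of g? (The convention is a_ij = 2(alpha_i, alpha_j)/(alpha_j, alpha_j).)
The diagram associated to this matrix has two connected components: the simple roots {alpha_1, alpha_3, alpha_4, alpha_8, alpha_9} form a chain of 5 nodes with a double edge at one end; the terminal node there is the unique short simple root (B_5), and {alpha_2, alpha_5, alpha_6, alpha_7} form a chain of 4 nodes with a double edge between the middle two (F_4). A semisimple Lie algebra decomposes uniquely as the direct sum of simple ideals, one per connected component of its Dynkin diagram, so g ≅ B_5 ⊕ F_4 (dimension 55 + 52 = 107).

B_5 + F_4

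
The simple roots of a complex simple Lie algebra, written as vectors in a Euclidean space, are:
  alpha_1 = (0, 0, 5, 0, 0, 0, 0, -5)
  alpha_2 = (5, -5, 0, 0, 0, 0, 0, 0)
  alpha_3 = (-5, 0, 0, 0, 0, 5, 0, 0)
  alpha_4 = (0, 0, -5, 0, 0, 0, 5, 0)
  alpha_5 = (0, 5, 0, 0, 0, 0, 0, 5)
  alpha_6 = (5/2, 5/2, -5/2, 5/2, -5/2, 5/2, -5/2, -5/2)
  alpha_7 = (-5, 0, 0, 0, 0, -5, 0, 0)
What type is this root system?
Compute the Cartan integers a_ij = 2(alpha_i, alpha_j)/(alpha_j, alpha_j); the resulting 7x7 Cartan matrix is
[[2, 0, 0, -1, -1, 0, 0], [0, 2, -1, 0, -1, 0, -1], [0, -1, 2, 0, 0, 0, 0], [-1, 0, 0, 2, 0, 0, 0], [-1, -1, 0, 0, 2, 0, 0], [0, 0, 0, 0, 0, 2, -1], [0, -1, 0, 0, 0, -1, 2]].
All simple roots have the same length, so the diagram is simply laced. The associated Dynkin diagram is a chain of 6 nodes with one extra node attached to the third node from one end (E_7), so the type is E_7.

E7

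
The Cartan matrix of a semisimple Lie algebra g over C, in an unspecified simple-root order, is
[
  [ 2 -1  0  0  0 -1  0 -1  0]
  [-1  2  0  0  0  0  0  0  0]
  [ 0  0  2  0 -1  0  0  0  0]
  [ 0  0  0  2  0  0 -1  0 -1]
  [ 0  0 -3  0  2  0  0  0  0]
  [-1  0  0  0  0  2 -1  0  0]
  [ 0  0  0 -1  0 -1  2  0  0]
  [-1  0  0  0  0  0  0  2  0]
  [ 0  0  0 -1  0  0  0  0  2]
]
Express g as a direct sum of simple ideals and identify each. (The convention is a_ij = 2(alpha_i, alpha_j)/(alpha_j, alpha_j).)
The diagram associated to this matrix has two connected components: the simple roots {alpha_1, alpha_2, alpha_4, alpha_6, alpha_7, alpha_8, alpha_9} form a chain of 5 nodes with a fork of two nodes at one end (D_7), and {alpha_3, alpha_5} form two nodes joined by a triple edge (G_2). A semisimple Lie algebra decomposes uniquely as the direct sum of simple ideals, one per connected component of its Dynkin diagram, so g ≅ D_7 ⊕ G_2 (dimension 91 + 14 = 105).

D7 + G2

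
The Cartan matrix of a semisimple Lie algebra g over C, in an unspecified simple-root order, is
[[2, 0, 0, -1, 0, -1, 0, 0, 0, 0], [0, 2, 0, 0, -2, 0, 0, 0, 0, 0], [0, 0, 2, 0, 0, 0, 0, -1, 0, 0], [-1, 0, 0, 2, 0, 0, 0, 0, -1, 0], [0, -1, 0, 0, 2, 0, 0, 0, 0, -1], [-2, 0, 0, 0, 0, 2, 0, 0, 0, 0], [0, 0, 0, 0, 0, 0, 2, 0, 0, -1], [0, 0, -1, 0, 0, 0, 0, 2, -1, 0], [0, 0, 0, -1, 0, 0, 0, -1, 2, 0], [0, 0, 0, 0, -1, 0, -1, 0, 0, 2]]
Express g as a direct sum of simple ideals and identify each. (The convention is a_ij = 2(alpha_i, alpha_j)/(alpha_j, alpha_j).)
C4 + C6

The diagram associated to this matrix has two connected components: the simple roots {alpha_2, alpha_5, alpha_7, alpha_10} form a chain of 4 nodes with a double edge at one end; the terminal node there is the unique long simple root (C_4), and {alpha_1, alpha_3, alpha_4, alpha_6, alpha_8, alpha_9} form a chain of 6 nodes with a double edge at one end; the terminal node there is the unique long simple root (C_6). A semisimple Lie algebra decomposes uniquely as the direct sum of simple ideals, one per connected component of its Dynkin diagram, so g ≅ C_4 ⊕ C_6 (dimension 36 + 78 = 114).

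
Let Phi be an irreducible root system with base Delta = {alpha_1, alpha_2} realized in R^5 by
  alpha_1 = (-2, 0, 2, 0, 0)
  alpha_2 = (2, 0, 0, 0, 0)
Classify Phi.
B_2 (so(5))

Compute the Cartan integers a_ij = 2(alpha_i, alpha_j)/(alpha_j, alpha_j); the resulting 2x2 Cartan matrix is
[[2, -2], [-1, 2]].
The roots have two lengths (squared-length ratio 2:1); the short ones are alpha_{2}. The associated Dynkin diagram is a chain of 2 nodes with a double edge at one end; the terminal node there is the unique short simple root (B_2), so the type is B_2 (the algebra so(5)).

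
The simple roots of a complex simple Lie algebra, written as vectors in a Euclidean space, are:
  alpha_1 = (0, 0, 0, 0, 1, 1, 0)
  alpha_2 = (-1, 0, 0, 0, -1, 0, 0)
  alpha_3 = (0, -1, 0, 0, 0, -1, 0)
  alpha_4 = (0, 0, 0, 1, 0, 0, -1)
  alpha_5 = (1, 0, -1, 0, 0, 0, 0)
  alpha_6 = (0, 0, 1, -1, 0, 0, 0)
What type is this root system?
Compute the Cartan integers a_ij = 2(alpha_i, alpha_j)/(alpha_j, alpha_j); the resulting 6x6 Cartan matrix is
[[2, -1, -1, 0, 0, 0], [-1, 2, 0, 0, -1, 0], [-1, 0, 2, 0, 0, 0], [0, 0, 0, 2, 0, -1], [0, -1, 0, 0, 2, -1], [0, 0, 0, -1, -1, 2]].
All simple roots have the same length, so the diagram is simply laced. The associated Dynkin diagram is a chain of 6 nodes with single edges (A_6), so the type is A_6 (the algebra sl(7)).

A6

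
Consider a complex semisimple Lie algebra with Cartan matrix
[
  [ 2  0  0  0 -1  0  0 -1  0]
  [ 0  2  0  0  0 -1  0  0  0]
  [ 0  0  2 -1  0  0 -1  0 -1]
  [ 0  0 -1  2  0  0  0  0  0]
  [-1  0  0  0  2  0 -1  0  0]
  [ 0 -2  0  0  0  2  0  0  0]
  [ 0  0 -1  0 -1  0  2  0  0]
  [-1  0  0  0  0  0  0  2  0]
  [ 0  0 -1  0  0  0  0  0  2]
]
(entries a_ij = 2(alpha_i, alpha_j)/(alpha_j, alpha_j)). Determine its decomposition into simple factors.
The diagram associated to this matrix has two connected components: the simple roots {alpha_2, alpha_6} form a chain of 2 nodes with a double edge at one end; the terminal node there is the unique short simple root (B_2), and {alpha_1, alpha_3, alpha_4, alpha_5, alpha_7, alpha_8, alpha_9} form a chain of 5 nodes with a fork of two nodes at one end (D_7). A semisimple Lie algebra decomposes uniquely as the direct sum of simple ideals, one per connected component of its Dynkin diagram, so g ≅ B_2 ⊕ D_7 (dimension 10 + 91 = 101).

B_2 (so(5)) ⊕ D_7 (so(14))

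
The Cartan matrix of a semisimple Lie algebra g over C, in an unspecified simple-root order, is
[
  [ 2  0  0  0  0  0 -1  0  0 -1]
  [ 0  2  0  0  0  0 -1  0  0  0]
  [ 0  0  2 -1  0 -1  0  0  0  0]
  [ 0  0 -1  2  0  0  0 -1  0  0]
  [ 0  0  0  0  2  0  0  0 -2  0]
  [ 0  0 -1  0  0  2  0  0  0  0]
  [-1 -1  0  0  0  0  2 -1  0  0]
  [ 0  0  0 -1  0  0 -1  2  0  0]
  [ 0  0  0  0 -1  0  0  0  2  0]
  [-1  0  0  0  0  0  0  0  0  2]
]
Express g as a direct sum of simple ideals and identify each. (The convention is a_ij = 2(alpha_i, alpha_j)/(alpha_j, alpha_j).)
type B_2 ⊕ type E_8

The diagram associated to this matrix has two connected components: the simple roots {alpha_5, alpha_9} form a chain of 2 nodes with a double edge at one end; the terminal node there is the unique short simple root (B_2), and {alpha_1, alpha_2, alpha_3, alpha_4, alpha_6, alpha_7, alpha_8, alpha_10} form a chain of 7 nodes with one extra node attached to the third node from one end (E_8). A semisimple Lie algebra decomposes uniquely as the direct sum of simple ideals, one per connected component of its Dynkin diagram, so g ≅ B_2 ⊕ E_8 (dimension 10 + 248 = 258).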